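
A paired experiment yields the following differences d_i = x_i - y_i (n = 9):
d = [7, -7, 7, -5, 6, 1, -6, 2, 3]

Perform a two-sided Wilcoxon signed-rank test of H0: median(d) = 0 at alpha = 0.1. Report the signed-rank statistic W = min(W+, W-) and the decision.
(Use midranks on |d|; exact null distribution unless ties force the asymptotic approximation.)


Step 1: Drop any zero differences (none here) and take |d_i|.
|d| = [7, 7, 7, 5, 6, 1, 6, 2, 3]
Step 2: Midrank |d_i| (ties get averaged ranks).
ranks: |7|->8, |7|->8, |7|->8, |5|->4, |6|->5.5, |1|->1, |6|->5.5, |2|->2, |3|->3
Step 3: Attach original signs; sum ranks with positive sign and with negative sign.
W+ = 8 + 8 + 5.5 + 1 + 2 + 3 = 27.5
W- = 8 + 4 + 5.5 = 17.5
(Check: W+ + W- = 45 should equal n(n+1)/2 = 45.)
Step 4: Test statistic W = min(W+, W-) = 17.5.
Step 5: Ties in |d|, so use the tie-corrected normal approximation.
        E[W] = n(n+1)/4 = 9*10/4 = 22.5.
        Tie groups: |d|=6 (t=2), |d|=7 (t=3); sum(t^3 - t) = 30.
        Var[W] = n(n+1)(2n+1)/24 - sum(t^3-t)/48 = 1710/24 - 30/48 = 70.625.
        z = (W - E[W]) / sqrt(Var[W]) = (17.5 - 22.5) / 8.4039 = -0.5950.
        Two-sided p = 2*Phi(z) = 0.551867.
Step 6: alpha = 0.1. fail to reject H0.

W+ = 27.5, W- = 17.5, W = min = 17.5, p = 0.551867, fail to reject H0.


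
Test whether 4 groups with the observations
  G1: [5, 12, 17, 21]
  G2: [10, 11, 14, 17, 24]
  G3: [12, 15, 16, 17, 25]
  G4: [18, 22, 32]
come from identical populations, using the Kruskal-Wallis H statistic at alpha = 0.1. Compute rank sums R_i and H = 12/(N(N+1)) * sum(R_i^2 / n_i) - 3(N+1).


Step 1: Combine all N = 17 observations and assign midranks.
sorted (value, group, rank): (5,G1,1), (10,G2,2), (11,G2,3), (12,G1,4.5), (12,G3,4.5), (14,G2,6), (15,G3,7), (16,G3,8), (17,G1,10), (17,G2,10), (17,G3,10), (18,G4,12), (21,G1,13), (22,G4,14), (24,G2,15), (25,G3,16), (32,G4,17)
Step 2: Sum ranks within each group.
R_1 = 28.5 (n_1 = 4)
R_2 = 36 (n_2 = 5)
R_3 = 45.5 (n_3 = 5)
R_4 = 43 (n_4 = 3)
Step 3: H = 12/(N(N+1)) * sum(R_i^2/n_i) - 3(N+1)
     = 12/(17*18) * (28.5^2/4 + 36^2/5 + 45.5^2/5 + 43^2/3) - 3*18
     = 0.039216 * 1492.65 - 54
     = 4.535131.
Step 4: Ties present; correction factor C = 1 - 30/(17^3 - 17) = 0.993873. Corrected H = 4.535131 / 0.993873 = 4.563091.
Step 5: Under H0, H ~ chi^2(3); p-value = 0.206731.
Step 6: alpha = 0.1. fail to reject H0.

H = 4.5631, df = 3, p = 0.206731, fail to reject H0.


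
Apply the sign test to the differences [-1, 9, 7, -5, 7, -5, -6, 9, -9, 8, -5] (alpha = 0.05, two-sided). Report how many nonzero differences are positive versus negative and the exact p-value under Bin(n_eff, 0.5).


Step 1: Discard zero differences. Original n = 11; n_eff = number of nonzero differences = 11.
Nonzero differences (with sign): -1, +9, +7, -5, +7, -5, -6, +9, -9, +8, -5
Step 2: Count signs: positive = 5, negative = 6.
Step 3: Under H0: P(positive) = 0.5, so the number of positives S ~ Bin(11, 0.5).
Step 4: Two-sided exact p-value = sum of Bin(11,0.5) probabilities at or below the observed probability = 1.000000.
Step 5: alpha = 0.05. fail to reject H0.

n_eff = 11, pos = 5, neg = 6, p = 1.000000, fail to reject H0.


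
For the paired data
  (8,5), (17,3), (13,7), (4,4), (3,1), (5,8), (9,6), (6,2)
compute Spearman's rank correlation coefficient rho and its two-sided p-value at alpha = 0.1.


Step 1: Rank x and y separately (midranks; no ties here).
rank(x): 8->5, 17->8, 13->7, 4->2, 3->1, 5->3, 9->6, 6->4
rank(y): 5->5, 3->3, 7->7, 4->4, 1->1, 8->8, 6->6, 2->2
Step 2: d_i = R_x(i) - R_y(i); compute d_i^2.
  (5-5)^2=0, (8-3)^2=25, (7-7)^2=0, (2-4)^2=4, (1-1)^2=0, (3-8)^2=25, (6-6)^2=0, (4-2)^2=4
sum(d^2) = 58.
Step 3: rho = 1 - 6*58 / (8*(8^2 - 1)) = 1 - 348/504 = 0.309524.
Step 4: Under H0, t = rho * sqrt((n-2)/(1-rho^2)) = 0.7973 ~ t(6).
Step 5: Two-sided p-value from the t-distribution with 6 df = 0.455645.
Step 6: alpha = 0.1. fail to reject H0.

rho = 0.3095, p = 0.455645, fail to reject H0 at alpha = 0.1.


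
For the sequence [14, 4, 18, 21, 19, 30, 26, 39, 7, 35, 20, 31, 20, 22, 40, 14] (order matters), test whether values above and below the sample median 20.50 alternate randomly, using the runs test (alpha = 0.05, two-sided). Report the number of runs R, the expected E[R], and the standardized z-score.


Step 1: Compute median = 20.50; label A = above, B = below.
Labels in order: BBBABAAABABABAAB  (n_A = 8, n_B = 8)
Step 2: Count runs R = 11.
Step 3: Under H0 (random ordering), E[R] = 2*n_A*n_B/(n_A+n_B) + 1 = 2*8*8/16 + 1 = 9.0000.
        Var[R] = 2*n_A*n_B*(2*n_A*n_B - n_A - n_B) / ((n_A+n_B)^2 * (n_A+n_B-1)) = 14336/3840 = 3.7333.
        SD[R] = 1.9322.
Step 4: Continuity-corrected z = (R - 0.5 - E[R]) / SD[R] = (11 - 0.5 - 9.0000) / 1.9322 = 0.7763.
Step 5: Two-sided p-value via normal approximation = 2*(1 - Phi(|z|)) = 0.437558.
Step 6: alpha = 0.05. fail to reject H0.

R = 11, z = 0.7763, p = 0.437558, fail to reject H0.


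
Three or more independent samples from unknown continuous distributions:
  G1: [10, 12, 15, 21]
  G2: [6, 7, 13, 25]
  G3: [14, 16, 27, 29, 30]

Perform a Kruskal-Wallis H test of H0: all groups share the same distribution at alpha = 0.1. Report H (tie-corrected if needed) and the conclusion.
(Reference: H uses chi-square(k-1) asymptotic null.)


Step 1: Combine all N = 13 observations and assign midranks.
sorted (value, group, rank): (6,G2,1), (7,G2,2), (10,G1,3), (12,G1,4), (13,G2,5), (14,G3,6), (15,G1,7), (16,G3,8), (21,G1,9), (25,G2,10), (27,G3,11), (29,G3,12), (30,G3,13)
Step 2: Sum ranks within each group.
R_1 = 23 (n_1 = 4)
R_2 = 18 (n_2 = 4)
R_3 = 50 (n_3 = 5)
Step 3: H = 12/(N(N+1)) * sum(R_i^2/n_i) - 3(N+1)
     = 12/(13*14) * (23^2/4 + 18^2/4 + 50^2/5) - 3*14
     = 0.065934 * 713.25 - 42
     = 5.027473.
Step 4: No ties, so H is used without correction.
Step 5: Under H0, H ~ chi^2(2); p-value = 0.080965.
Step 6: alpha = 0.1. reject H0.

H = 5.0275, df = 2, p = 0.080965, reject H0.


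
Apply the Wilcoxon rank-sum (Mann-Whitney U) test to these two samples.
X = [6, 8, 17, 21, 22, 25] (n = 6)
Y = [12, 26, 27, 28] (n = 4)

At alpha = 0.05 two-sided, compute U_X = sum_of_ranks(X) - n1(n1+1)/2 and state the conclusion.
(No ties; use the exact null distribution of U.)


Step 1: Combine and sort all 10 observations; assign midranks.
sorted (value, group): (6,X), (8,X), (12,Y), (17,X), (21,X), (22,X), (25,X), (26,Y), (27,Y), (28,Y)
ranks: 6->1, 8->2, 12->3, 17->4, 21->5, 22->6, 25->7, 26->8, 27->9, 28->10
Step 2: Rank sum for X: R1 = 1 + 2 + 4 + 5 + 6 + 7 = 25.
Step 3: U_X = R1 - n1(n1+1)/2 = 25 - 6*7/2 = 25 - 21 = 4.
       U_Y = n1*n2 - U_X = 24 - 4 = 20.
Step 4: No ties, so the exact null distribution of U (based on enumerating the C(10,6) = 210 equally likely rank assignments) gives the two-sided p-value.
Step 5: p-value = 0.114286; compare to alpha = 0.05. fail to reject H0.

U_X = 4, p = 0.114286, fail to reject H0 at alpha = 0.05.


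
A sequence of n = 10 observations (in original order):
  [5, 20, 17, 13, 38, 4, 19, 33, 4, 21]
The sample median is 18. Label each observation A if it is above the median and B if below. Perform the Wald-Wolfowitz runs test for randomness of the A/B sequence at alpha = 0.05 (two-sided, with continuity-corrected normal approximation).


Step 1: Compute median = 18; label A = above, B = below.
Labels in order: BABBABAABA  (n_A = 5, n_B = 5)
Step 2: Count runs R = 8.
Step 3: Under H0 (random ordering), E[R] = 2*n_A*n_B/(n_A+n_B) + 1 = 2*5*5/10 + 1 = 6.0000.
        Var[R] = 2*n_A*n_B*(2*n_A*n_B - n_A - n_B) / ((n_A+n_B)^2 * (n_A+n_B-1)) = 2000/900 = 2.2222.
        SD[R] = 1.4907.
Step 4: Continuity-corrected z = (R - 0.5 - E[R]) / SD[R] = (8 - 0.5 - 6.0000) / 1.4907 = 1.0062.
Step 5: Two-sided p-value via normal approximation = 2*(1 - Phi(|z|)) = 0.314305.
Step 6: alpha = 0.05. fail to reject H0.

R = 8, z = 1.0062, p = 0.314305, fail to reject H0.


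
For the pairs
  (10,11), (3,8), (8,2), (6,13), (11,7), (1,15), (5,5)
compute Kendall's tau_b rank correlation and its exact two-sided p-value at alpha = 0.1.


Step 1: Enumerate the 21 unordered pairs (i,j) with i<j and classify each by sign(x_j-x_i) * sign(y_j-y_i).
  (1,2):dx=-7,dy=-3->C; (1,3):dx=-2,dy=-9->C; (1,4):dx=-4,dy=+2->D; (1,5):dx=+1,dy=-4->D
  (1,6):dx=-9,dy=+4->D; (1,7):dx=-5,dy=-6->C; (2,3):dx=+5,dy=-6->D; (2,4):dx=+3,dy=+5->C
  (2,5):dx=+8,dy=-1->D; (2,6):dx=-2,dy=+7->D; (2,7):dx=+2,dy=-3->D; (3,4):dx=-2,dy=+11->D
  (3,5):dx=+3,dy=+5->C; (3,6):dx=-7,dy=+13->D; (3,7):dx=-3,dy=+3->D; (4,5):dx=+5,dy=-6->D
  (4,6):dx=-5,dy=+2->D; (4,7):dx=-1,dy=-8->C; (5,6):dx=-10,dy=+8->D; (5,7):dx=-6,dy=-2->C
  (6,7):dx=+4,dy=-10->D
Step 2: C = 7, D = 14, total pairs = 21.
Step 3: tau = (C - D)/(n(n-1)/2) = (7 - 14)/21 = -0.333333.
Step 4: Exact two-sided p-value (enumerate n! = 5040 permutations of y under H0): p = 0.381349.
Step 5: alpha = 0.1. fail to reject H0.

tau_b = -0.3333 (C=7, D=14), p = 0.381349, fail to reject H0.


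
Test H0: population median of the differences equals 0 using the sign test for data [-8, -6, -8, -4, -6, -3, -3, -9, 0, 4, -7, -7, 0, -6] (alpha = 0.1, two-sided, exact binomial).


Step 1: Discard zero differences. Original n = 14; n_eff = number of nonzero differences = 12.
Nonzero differences (with sign): -8, -6, -8, -4, -6, -3, -3, -9, +4, -7, -7, -6
Step 2: Count signs: positive = 1, negative = 11.
Step 3: Under H0: P(positive) = 0.5, so the number of positives S ~ Bin(12, 0.5).
Step 4: Two-sided exact p-value = sum of Bin(12,0.5) probabilities at or below the observed probability = 0.006348.
Step 5: alpha = 0.1. reject H0.

n_eff = 12, pos = 1, neg = 11, p = 0.006348, reject H0.


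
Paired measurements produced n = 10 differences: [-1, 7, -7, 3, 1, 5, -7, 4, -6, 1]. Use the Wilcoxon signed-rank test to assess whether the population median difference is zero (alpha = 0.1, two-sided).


Step 1: Drop any zero differences (none here) and take |d_i|.
|d| = [1, 7, 7, 3, 1, 5, 7, 4, 6, 1]
Step 2: Midrank |d_i| (ties get averaged ranks).
ranks: |1|->2, |7|->9, |7|->9, |3|->4, |1|->2, |5|->6, |7|->9, |4|->5, |6|->7, |1|->2
Step 3: Attach original signs; sum ranks with positive sign and with negative sign.
W+ = 9 + 4 + 2 + 6 + 5 + 2 = 28
W- = 2 + 9 + 9 + 7 = 27
(Check: W+ + W- = 55 should equal n(n+1)/2 = 55.)
Step 4: Test statistic W = min(W+, W-) = 27.
Step 5: Ties in |d|, so use the tie-corrected normal approximation.
        E[W] = n(n+1)/4 = 10*11/4 = 27.5.
        Tie groups: |d|=1 (t=3), |d|=7 (t=3); sum(t^3 - t) = 48.
        Var[W] = n(n+1)(2n+1)/24 - sum(t^3-t)/48 = 2310/24 - 48/48 = 95.25.
        z = (W - E[W]) / sqrt(Var[W]) = (27 - 27.5) / 9.7596 = -0.0512.
        Two-sided p = 2*Phi(z) = 0.959141.
Step 6: alpha = 0.1. fail to reject H0.

W+ = 28, W- = 27, W = min = 27, p = 0.959141, fail to reject H0.


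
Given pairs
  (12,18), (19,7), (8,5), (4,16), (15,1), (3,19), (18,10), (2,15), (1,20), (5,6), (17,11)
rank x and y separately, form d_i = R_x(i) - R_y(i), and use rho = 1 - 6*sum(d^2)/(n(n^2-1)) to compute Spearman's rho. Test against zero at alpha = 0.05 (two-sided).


Step 1: Rank x and y separately (midranks; no ties here).
rank(x): 12->7, 19->11, 8->6, 4->4, 15->8, 3->3, 18->10, 2->2, 1->1, 5->5, 17->9
rank(y): 18->9, 7->4, 5->2, 16->8, 1->1, 19->10, 10->5, 15->7, 20->11, 6->3, 11->6
Step 2: d_i = R_x(i) - R_y(i); compute d_i^2.
  (7-9)^2=4, (11-4)^2=49, (6-2)^2=16, (4-8)^2=16, (8-1)^2=49, (3-10)^2=49, (10-5)^2=25, (2-7)^2=25, (1-11)^2=100, (5-3)^2=4, (9-6)^2=9
sum(d^2) = 346.
Step 3: rho = 1 - 6*346 / (11*(11^2 - 1)) = 1 - 2076/1320 = -0.572727.
Step 4: Under H0, t = rho * sqrt((n-2)/(1-rho^2)) = -2.0960 ~ t(9).
Step 5: Two-sided p-value from the t-distribution with 9 df = 0.065543.
Step 6: alpha = 0.05. fail to reject H0.

rho = -0.5727, p = 0.065543, fail to reject H0 at alpha = 0.05.


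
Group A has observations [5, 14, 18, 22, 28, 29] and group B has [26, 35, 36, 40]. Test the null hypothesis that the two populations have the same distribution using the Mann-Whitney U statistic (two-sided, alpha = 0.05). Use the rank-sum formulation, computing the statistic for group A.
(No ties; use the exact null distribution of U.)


Step 1: Combine and sort all 10 observations; assign midranks.
sorted (value, group): (5,X), (14,X), (18,X), (22,X), (26,Y), (28,X), (29,X), (35,Y), (36,Y), (40,Y)
ranks: 5->1, 14->2, 18->3, 22->4, 26->5, 28->6, 29->7, 35->8, 36->9, 40->10
Step 2: Rank sum for X: R1 = 1 + 2 + 3 + 4 + 6 + 7 = 23.
Step 3: U_X = R1 - n1(n1+1)/2 = 23 - 6*7/2 = 23 - 21 = 2.
       U_Y = n1*n2 - U_X = 24 - 2 = 22.
Step 4: No ties, so the exact null distribution of U (based on enumerating the C(10,6) = 210 equally likely rank assignments) gives the two-sided p-value.
Step 5: p-value = 0.038095; compare to alpha = 0.05. reject H0.

U_X = 2, p = 0.038095, reject H0 at alpha = 0.05.


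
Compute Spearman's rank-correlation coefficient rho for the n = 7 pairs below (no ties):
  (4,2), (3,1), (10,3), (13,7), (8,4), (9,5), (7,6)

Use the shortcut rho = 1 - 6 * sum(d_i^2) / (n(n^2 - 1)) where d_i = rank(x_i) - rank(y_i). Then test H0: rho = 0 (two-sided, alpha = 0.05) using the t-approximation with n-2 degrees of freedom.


Step 1: Rank x and y separately (midranks; no ties here).
rank(x): 4->2, 3->1, 10->6, 13->7, 8->4, 9->5, 7->3
rank(y): 2->2, 1->1, 3->3, 7->7, 4->4, 5->5, 6->6
Step 2: d_i = R_x(i) - R_y(i); compute d_i^2.
  (2-2)^2=0, (1-1)^2=0, (6-3)^2=9, (7-7)^2=0, (4-4)^2=0, (5-5)^2=0, (3-6)^2=9
sum(d^2) = 18.
Step 3: rho = 1 - 6*18 / (7*(7^2 - 1)) = 1 - 108/336 = 0.678571.
Step 4: Under H0, t = rho * sqrt((n-2)/(1-rho^2)) = 2.0657 ~ t(5).
Step 5: Two-sided p-value from the t-distribution with 5 df = 0.093750.
Step 6: alpha = 0.05. fail to reject H0.

rho = 0.6786, p = 0.093750, fail to reject H0 at alpha = 0.05.


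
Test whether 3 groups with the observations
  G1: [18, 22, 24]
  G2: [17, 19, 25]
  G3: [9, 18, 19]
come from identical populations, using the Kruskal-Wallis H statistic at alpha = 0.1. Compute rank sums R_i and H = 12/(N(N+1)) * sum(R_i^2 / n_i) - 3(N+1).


Step 1: Combine all N = 9 observations and assign midranks.
sorted (value, group, rank): (9,G3,1), (17,G2,2), (18,G1,3.5), (18,G3,3.5), (19,G2,5.5), (19,G3,5.5), (22,G1,7), (24,G1,8), (25,G2,9)
Step 2: Sum ranks within each group.
R_1 = 18.5 (n_1 = 3)
R_2 = 16.5 (n_2 = 3)
R_3 = 10 (n_3 = 3)
Step 3: H = 12/(N(N+1)) * sum(R_i^2/n_i) - 3(N+1)
     = 12/(9*10) * (18.5^2/3 + 16.5^2/3 + 10^2/3) - 3*10
     = 0.133333 * 238.167 - 30
     = 1.755556.
Step 4: Ties present; correction factor C = 1 - 12/(9^3 - 9) = 0.983333. Corrected H = 1.755556 / 0.983333 = 1.785311.
Step 5: Under H0, H ~ chi^2(2); p-value = 0.409567.
Step 6: alpha = 0.1. fail to reject H0.

H = 1.7853, df = 2, p = 0.409567, fail to reject H0.


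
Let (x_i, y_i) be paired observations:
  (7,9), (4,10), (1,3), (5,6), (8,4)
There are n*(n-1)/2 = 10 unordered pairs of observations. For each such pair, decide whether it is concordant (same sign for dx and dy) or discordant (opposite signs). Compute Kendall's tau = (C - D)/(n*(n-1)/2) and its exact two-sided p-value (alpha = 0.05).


Step 1: Enumerate the 10 unordered pairs (i,j) with i<j and classify each by sign(x_j-x_i) * sign(y_j-y_i).
  (1,2):dx=-3,dy=+1->D; (1,3):dx=-6,dy=-6->C; (1,4):dx=-2,dy=-3->C; (1,5):dx=+1,dy=-5->D
  (2,3):dx=-3,dy=-7->C; (2,4):dx=+1,dy=-4->D; (2,5):dx=+4,dy=-6->D; (3,4):dx=+4,dy=+3->C
  (3,5):dx=+7,dy=+1->C; (4,5):dx=+3,dy=-2->D
Step 2: C = 5, D = 5, total pairs = 10.
Step 3: tau = (C - D)/(n(n-1)/2) = (5 - 5)/10 = 0.000000.
Step 4: Exact two-sided p-value (enumerate n! = 120 permutations of y under H0): p = 1.000000.
Step 5: alpha = 0.05. fail to reject H0.

tau_b = 0.0000 (C=5, D=5), p = 1.000000, fail to reject H0.


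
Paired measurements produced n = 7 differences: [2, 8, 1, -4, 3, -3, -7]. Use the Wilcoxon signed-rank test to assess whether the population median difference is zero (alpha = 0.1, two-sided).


Step 1: Drop any zero differences (none here) and take |d_i|.
|d| = [2, 8, 1, 4, 3, 3, 7]
Step 2: Midrank |d_i| (ties get averaged ranks).
ranks: |2|->2, |8|->7, |1|->1, |4|->5, |3|->3.5, |3|->3.5, |7|->6
Step 3: Attach original signs; sum ranks with positive sign and with negative sign.
W+ = 2 + 7 + 1 + 3.5 = 13.5
W- = 5 + 3.5 + 6 = 14.5
(Check: W+ + W- = 28 should equal n(n+1)/2 = 28.)
Step 4: Test statistic W = min(W+, W-) = 13.5.
Step 5: Ties in |d|, so use the tie-corrected normal approximation.
        E[W] = n(n+1)/4 = 7*8/4 = 14.
        Tie groups: |d|=3 (t=2); sum(t^3 - t) = 6.
        Var[W] = n(n+1)(2n+1)/24 - sum(t^3-t)/48 = 840/24 - 6/48 = 34.875.
        z = (W - E[W]) / sqrt(Var[W]) = (13.5 - 14) / 5.9055 = -0.0847.
        Two-sided p = 2*Phi(z) = 0.932526.
Step 6: alpha = 0.1. fail to reject H0.

W+ = 13.5, W- = 14.5, W = min = 13.5, p = 0.932526, fail to reject H0.


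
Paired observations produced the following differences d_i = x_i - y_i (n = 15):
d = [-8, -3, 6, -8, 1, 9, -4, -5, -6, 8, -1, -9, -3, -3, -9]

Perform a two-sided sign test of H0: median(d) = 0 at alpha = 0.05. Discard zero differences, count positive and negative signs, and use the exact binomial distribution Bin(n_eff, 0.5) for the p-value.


Step 1: Discard zero differences. Original n = 15; n_eff = number of nonzero differences = 15.
Nonzero differences (with sign): -8, -3, +6, -8, +1, +9, -4, -5, -6, +8, -1, -9, -3, -3, -9
Step 2: Count signs: positive = 4, negative = 11.
Step 3: Under H0: P(positive) = 0.5, so the number of positives S ~ Bin(15, 0.5).
Step 4: Two-sided exact p-value = sum of Bin(15,0.5) probabilities at or below the observed probability = 0.118469.
Step 5: alpha = 0.05. fail to reject H0.

n_eff = 15, pos = 4, neg = 11, p = 0.118469, fail to reject H0.


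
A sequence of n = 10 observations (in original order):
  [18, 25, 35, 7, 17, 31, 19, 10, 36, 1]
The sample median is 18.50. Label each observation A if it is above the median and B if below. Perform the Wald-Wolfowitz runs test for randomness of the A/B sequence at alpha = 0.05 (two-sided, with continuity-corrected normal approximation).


Step 1: Compute median = 18.50; label A = above, B = below.
Labels in order: BAABBAABAB  (n_A = 5, n_B = 5)
Step 2: Count runs R = 7.
Step 3: Under H0 (random ordering), E[R] = 2*n_A*n_B/(n_A+n_B) + 1 = 2*5*5/10 + 1 = 6.0000.
        Var[R] = 2*n_A*n_B*(2*n_A*n_B - n_A - n_B) / ((n_A+n_B)^2 * (n_A+n_B-1)) = 2000/900 = 2.2222.
        SD[R] = 1.4907.
Step 4: Continuity-corrected z = (R - 0.5 - E[R]) / SD[R] = (7 - 0.5 - 6.0000) / 1.4907 = 0.3354.
Step 5: Two-sided p-value via normal approximation = 2*(1 - Phi(|z|)) = 0.737316.
Step 6: alpha = 0.05. fail to reject H0.

R = 7, z = 0.3354, p = 0.737316, fail to reject H0.


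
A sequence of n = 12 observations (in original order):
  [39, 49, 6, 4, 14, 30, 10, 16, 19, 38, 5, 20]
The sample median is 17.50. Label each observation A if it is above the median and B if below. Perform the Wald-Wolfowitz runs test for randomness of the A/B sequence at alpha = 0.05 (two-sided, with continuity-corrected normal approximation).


Step 1: Compute median = 17.50; label A = above, B = below.
Labels in order: AABBBABBAABA  (n_A = 6, n_B = 6)
Step 2: Count runs R = 7.
Step 3: Under H0 (random ordering), E[R] = 2*n_A*n_B/(n_A+n_B) + 1 = 2*6*6/12 + 1 = 7.0000.
        Var[R] = 2*n_A*n_B*(2*n_A*n_B - n_A - n_B) / ((n_A+n_B)^2 * (n_A+n_B-1)) = 4320/1584 = 2.7273.
        SD[R] = 1.6514.
Step 4: R = E[R], so z = 0 with no continuity correction.
Step 5: Two-sided p-value via normal approximation = 2*(1 - Phi(|z|)) = 1.000000.
Step 6: alpha = 0.05. fail to reject H0.

R = 7, z = 0.0000, p = 1.000000, fail to reject H0.


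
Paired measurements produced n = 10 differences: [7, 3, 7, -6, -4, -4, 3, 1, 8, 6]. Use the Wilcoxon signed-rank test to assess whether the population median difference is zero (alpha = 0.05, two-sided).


Step 1: Drop any zero differences (none here) and take |d_i|.
|d| = [7, 3, 7, 6, 4, 4, 3, 1, 8, 6]
Step 2: Midrank |d_i| (ties get averaged ranks).
ranks: |7|->8.5, |3|->2.5, |7|->8.5, |6|->6.5, |4|->4.5, |4|->4.5, |3|->2.5, |1|->1, |8|->10, |6|->6.5
Step 3: Attach original signs; sum ranks with positive sign and with negative sign.
W+ = 8.5 + 2.5 + 8.5 + 2.5 + 1 + 10 + 6.5 = 39.5
W- = 6.5 + 4.5 + 4.5 = 15.5
(Check: W+ + W- = 55 should equal n(n+1)/2 = 55.)
Step 4: Test statistic W = min(W+, W-) = 15.5.
Step 5: Ties in |d|, so use the tie-corrected normal approximation.
        E[W] = n(n+1)/4 = 10*11/4 = 27.5.
        Tie groups: |d|=3 (t=2), |d|=4 (t=2), |d|=6 (t=2), |d|=7 (t=2); sum(t^3 - t) = 24.
        Var[W] = n(n+1)(2n+1)/24 - sum(t^3-t)/48 = 2310/24 - 24/48 = 95.75.
        z = (W - E[W]) / sqrt(Var[W]) = (15.5 - 27.5) / 9.7852 = -1.2263.
        Two-sided p = 2*Phi(z) = 0.220070.
Step 6: alpha = 0.05. fail to reject H0.

W+ = 39.5, W- = 15.5, W = min = 15.5, p = 0.220070, fail to reject H0.


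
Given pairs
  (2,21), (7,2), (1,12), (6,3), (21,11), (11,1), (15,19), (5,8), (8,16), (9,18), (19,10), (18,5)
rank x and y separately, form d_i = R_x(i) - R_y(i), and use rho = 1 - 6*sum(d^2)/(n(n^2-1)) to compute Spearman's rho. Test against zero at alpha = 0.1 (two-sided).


Step 1: Rank x and y separately (midranks; no ties here).
rank(x): 2->2, 7->5, 1->1, 6->4, 21->12, 11->8, 15->9, 5->3, 8->6, 9->7, 19->11, 18->10
rank(y): 21->12, 2->2, 12->8, 3->3, 11->7, 1->1, 19->11, 8->5, 16->9, 18->10, 10->6, 5->4
Step 2: d_i = R_x(i) - R_y(i); compute d_i^2.
  (2-12)^2=100, (5-2)^2=9, (1-8)^2=49, (4-3)^2=1, (12-7)^2=25, (8-1)^2=49, (9-11)^2=4, (3-5)^2=4, (6-9)^2=9, (7-10)^2=9, (11-6)^2=25, (10-4)^2=36
sum(d^2) = 320.
Step 3: rho = 1 - 6*320 / (12*(12^2 - 1)) = 1 - 1920/1716 = -0.118881.
Step 4: Under H0, t = rho * sqrt((n-2)/(1-rho^2)) = -0.3786 ~ t(10).
Step 5: Two-sided p-value from the t-distribution with 10 df = 0.712884.
Step 6: alpha = 0.1. fail to reject H0.

rho = -0.1189, p = 0.712884, fail to reject H0 at alpha = 0.1.


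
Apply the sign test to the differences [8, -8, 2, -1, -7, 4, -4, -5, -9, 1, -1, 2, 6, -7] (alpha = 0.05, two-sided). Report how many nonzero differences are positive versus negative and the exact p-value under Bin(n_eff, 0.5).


Step 1: Discard zero differences. Original n = 14; n_eff = number of nonzero differences = 14.
Nonzero differences (with sign): +8, -8, +2, -1, -7, +4, -4, -5, -9, +1, -1, +2, +6, -7
Step 2: Count signs: positive = 6, negative = 8.
Step 3: Under H0: P(positive) = 0.5, so the number of positives S ~ Bin(14, 0.5).
Step 4: Two-sided exact p-value = sum of Bin(14,0.5) probabilities at or below the observed probability = 0.790527.
Step 5: alpha = 0.05. fail to reject H0.

n_eff = 14, pos = 6, neg = 8, p = 0.790527, fail to reject H0.


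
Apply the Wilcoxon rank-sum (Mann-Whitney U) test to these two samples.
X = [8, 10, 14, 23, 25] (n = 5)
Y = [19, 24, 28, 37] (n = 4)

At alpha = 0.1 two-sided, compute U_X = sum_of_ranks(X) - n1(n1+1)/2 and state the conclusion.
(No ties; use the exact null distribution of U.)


Step 1: Combine and sort all 9 observations; assign midranks.
sorted (value, group): (8,X), (10,X), (14,X), (19,Y), (23,X), (24,Y), (25,X), (28,Y), (37,Y)
ranks: 8->1, 10->2, 14->3, 19->4, 23->5, 24->6, 25->7, 28->8, 37->9
Step 2: Rank sum for X: R1 = 1 + 2 + 3 + 5 + 7 = 18.
Step 3: U_X = R1 - n1(n1+1)/2 = 18 - 5*6/2 = 18 - 15 = 3.
       U_Y = n1*n2 - U_X = 20 - 3 = 17.
Step 4: No ties, so the exact null distribution of U (based on enumerating the C(9,5) = 126 equally likely rank assignments) gives the two-sided p-value.
Step 5: p-value = 0.111111; compare to alpha = 0.1. fail to reject H0.

U_X = 3, p = 0.111111, fail to reject H0 at alpha = 0.1.


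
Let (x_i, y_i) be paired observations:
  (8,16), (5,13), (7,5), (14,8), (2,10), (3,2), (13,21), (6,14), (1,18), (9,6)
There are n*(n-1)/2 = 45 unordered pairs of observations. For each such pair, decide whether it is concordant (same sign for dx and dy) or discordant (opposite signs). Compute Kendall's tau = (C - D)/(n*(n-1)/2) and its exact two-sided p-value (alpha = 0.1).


Step 1: Enumerate the 45 unordered pairs (i,j) with i<j and classify each by sign(x_j-x_i) * sign(y_j-y_i).
  (1,2):dx=-3,dy=-3->C; (1,3):dx=-1,dy=-11->C; (1,4):dx=+6,dy=-8->D; (1,5):dx=-6,dy=-6->C
  (1,6):dx=-5,dy=-14->C; (1,7):dx=+5,dy=+5->C; (1,8):dx=-2,dy=-2->C; (1,9):dx=-7,dy=+2->D
  (1,10):dx=+1,dy=-10->D; (2,3):dx=+2,dy=-8->D; (2,4):dx=+9,dy=-5->D; (2,5):dx=-3,dy=-3->C
  (2,6):dx=-2,dy=-11->C; (2,7):dx=+8,dy=+8->C; (2,8):dx=+1,dy=+1->C; (2,9):dx=-4,dy=+5->D
  (2,10):dx=+4,dy=-7->D; (3,4):dx=+7,dy=+3->C; (3,5):dx=-5,dy=+5->D; (3,6):dx=-4,dy=-3->C
  (3,7):dx=+6,dy=+16->C; (3,8):dx=-1,dy=+9->D; (3,9):dx=-6,dy=+13->D; (3,10):dx=+2,dy=+1->C
  (4,5):dx=-12,dy=+2->D; (4,6):dx=-11,dy=-6->C; (4,7):dx=-1,dy=+13->D; (4,8):dx=-8,dy=+6->D
  (4,9):dx=-13,dy=+10->D; (4,10):dx=-5,dy=-2->C; (5,6):dx=+1,dy=-8->D; (5,7):dx=+11,dy=+11->C
  (5,8):dx=+4,dy=+4->C; (5,9):dx=-1,dy=+8->D; (5,10):dx=+7,dy=-4->D; (6,7):dx=+10,dy=+19->C
  (6,8):dx=+3,dy=+12->C; (6,9):dx=-2,dy=+16->D; (6,10):dx=+6,dy=+4->C; (7,8):dx=-7,dy=-7->C
  (7,9):dx=-12,dy=-3->C; (7,10):dx=-4,dy=-15->C; (8,9):dx=-5,dy=+4->D; (8,10):dx=+3,dy=-8->D
  (9,10):dx=+8,dy=-12->D
Step 2: C = 24, D = 21, total pairs = 45.
Step 3: tau = (C - D)/(n(n-1)/2) = (24 - 21)/45 = 0.066667.
Step 4: Exact two-sided p-value (enumerate n! = 3628800 permutations of y under H0): p = 0.861801.
Step 5: alpha = 0.1. fail to reject H0.

tau_b = 0.0667 (C=24, D=21), p = 0.861801, fail to reject H0.


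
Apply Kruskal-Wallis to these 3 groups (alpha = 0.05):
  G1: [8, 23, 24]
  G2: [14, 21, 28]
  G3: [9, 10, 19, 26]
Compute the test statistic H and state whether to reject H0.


Step 1: Combine all N = 10 observations and assign midranks.
sorted (value, group, rank): (8,G1,1), (9,G3,2), (10,G3,3), (14,G2,4), (19,G3,5), (21,G2,6), (23,G1,7), (24,G1,8), (26,G3,9), (28,G2,10)
Step 2: Sum ranks within each group.
R_1 = 16 (n_1 = 3)
R_2 = 20 (n_2 = 3)
R_3 = 19 (n_3 = 4)
Step 3: H = 12/(N(N+1)) * sum(R_i^2/n_i) - 3(N+1)
     = 12/(10*11) * (16^2/3 + 20^2/3 + 19^2/4) - 3*11
     = 0.109091 * 308.917 - 33
     = 0.700000.
Step 4: No ties, so H is used without correction.
Step 5: Under H0, H ~ chi^2(2); p-value = 0.704688.
Step 6: alpha = 0.05. fail to reject H0.

H = 0.7000, df = 2, p = 0.704688, fail to reject H0.


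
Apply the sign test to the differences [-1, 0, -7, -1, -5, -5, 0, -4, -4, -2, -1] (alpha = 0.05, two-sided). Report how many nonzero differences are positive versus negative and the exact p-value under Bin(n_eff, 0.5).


Step 1: Discard zero differences. Original n = 11; n_eff = number of nonzero differences = 9.
Nonzero differences (with sign): -1, -7, -1, -5, -5, -4, -4, -2, -1
Step 2: Count signs: positive = 0, negative = 9.
Step 3: Under H0: P(positive) = 0.5, so the number of positives S ~ Bin(9, 0.5).
Step 4: Two-sided exact p-value = sum of Bin(9,0.5) probabilities at or below the observed probability = 0.003906.
Step 5: alpha = 0.05. reject H0.

n_eff = 9, pos = 0, neg = 9, p = 0.003906, reject H0.


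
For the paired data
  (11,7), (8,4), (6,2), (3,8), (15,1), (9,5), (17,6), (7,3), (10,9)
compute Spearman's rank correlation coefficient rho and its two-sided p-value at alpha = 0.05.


Step 1: Rank x and y separately (midranks; no ties here).
rank(x): 11->7, 8->4, 6->2, 3->1, 15->8, 9->5, 17->9, 7->3, 10->6
rank(y): 7->7, 4->4, 2->2, 8->8, 1->1, 5->5, 6->6, 3->3, 9->9
Step 2: d_i = R_x(i) - R_y(i); compute d_i^2.
  (7-7)^2=0, (4-4)^2=0, (2-2)^2=0, (1-8)^2=49, (8-1)^2=49, (5-5)^2=0, (9-6)^2=9, (3-3)^2=0, (6-9)^2=9
sum(d^2) = 116.
Step 3: rho = 1 - 6*116 / (9*(9^2 - 1)) = 1 - 696/720 = 0.033333.
Step 4: Under H0, t = rho * sqrt((n-2)/(1-rho^2)) = 0.0882 ~ t(7).
Step 5: Two-sided p-value from the t-distribution with 7 df = 0.932157.
Step 6: alpha = 0.05. fail to reject H0.

rho = 0.0333, p = 0.932157, fail to reject H0 at alpha = 0.05.


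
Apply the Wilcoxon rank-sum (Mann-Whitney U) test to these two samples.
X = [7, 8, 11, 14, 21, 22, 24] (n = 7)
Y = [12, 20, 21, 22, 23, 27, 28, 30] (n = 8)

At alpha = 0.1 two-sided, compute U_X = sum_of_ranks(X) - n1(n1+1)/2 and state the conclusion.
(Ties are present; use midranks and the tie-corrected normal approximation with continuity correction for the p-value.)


Step 1: Combine and sort all 15 observations; assign midranks.
sorted (value, group): (7,X), (8,X), (11,X), (12,Y), (14,X), (20,Y), (21,X), (21,Y), (22,X), (22,Y), (23,Y), (24,X), (27,Y), (28,Y), (30,Y)
ranks: 7->1, 8->2, 11->3, 12->4, 14->5, 20->6, 21->7.5, 21->7.5, 22->9.5, 22->9.5, 23->11, 24->12, 27->13, 28->14, 30->15
Step 2: Rank sum for X: R1 = 1 + 2 + 3 + 5 + 7.5 + 9.5 + 12 = 40.
Step 3: U_X = R1 - n1(n1+1)/2 = 40 - 7*8/2 = 40 - 28 = 12.
       U_Y = n1*n2 - U_X = 56 - 12 = 44.
Step 4: Ties are present, so use the tie-corrected normal approximation (with continuity correction) for the p-value.
Step 5: p-value = 0.072337; compare to alpha = 0.1. reject H0.

U_X = 12, p = 0.072337, reject H0 at alpha = 0.1.


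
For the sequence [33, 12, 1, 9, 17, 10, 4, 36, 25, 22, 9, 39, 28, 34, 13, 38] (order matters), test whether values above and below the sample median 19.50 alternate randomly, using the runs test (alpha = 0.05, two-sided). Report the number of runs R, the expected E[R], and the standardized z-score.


Step 1: Compute median = 19.50; label A = above, B = below.
Labels in order: ABBBBBBAAABAAABA  (n_A = 8, n_B = 8)
Step 2: Count runs R = 7.
Step 3: Under H0 (random ordering), E[R] = 2*n_A*n_B/(n_A+n_B) + 1 = 2*8*8/16 + 1 = 9.0000.
        Var[R] = 2*n_A*n_B*(2*n_A*n_B - n_A - n_B) / ((n_A+n_B)^2 * (n_A+n_B-1)) = 14336/3840 = 3.7333.
        SD[R] = 1.9322.
Step 4: Continuity-corrected z = (R + 0.5 - E[R]) / SD[R] = (7 + 0.5 - 9.0000) / 1.9322 = -0.7763.
Step 5: Two-sided p-value via normal approximation = 2*(1 - Phi(|z|)) = 0.437558.
Step 6: alpha = 0.05. fail to reject H0.

R = 7, z = -0.7763, p = 0.437558, fail to reject H0.


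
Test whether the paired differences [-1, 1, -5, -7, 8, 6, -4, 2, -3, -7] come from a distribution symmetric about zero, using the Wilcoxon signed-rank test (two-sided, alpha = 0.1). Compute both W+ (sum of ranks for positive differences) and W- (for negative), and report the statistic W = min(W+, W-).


Step 1: Drop any zero differences (none here) and take |d_i|.
|d| = [1, 1, 5, 7, 8, 6, 4, 2, 3, 7]
Step 2: Midrank |d_i| (ties get averaged ranks).
ranks: |1|->1.5, |1|->1.5, |5|->6, |7|->8.5, |8|->10, |6|->7, |4|->5, |2|->3, |3|->4, |7|->8.5
Step 3: Attach original signs; sum ranks with positive sign and with negative sign.
W+ = 1.5 + 10 + 7 + 3 = 21.5
W- = 1.5 + 6 + 8.5 + 5 + 4 + 8.5 = 33.5
(Check: W+ + W- = 55 should equal n(n+1)/2 = 55.)
Step 4: Test statistic W = min(W+, W-) = 21.5.
Step 5: Ties in |d|, so use the tie-corrected normal approximation.
        E[W] = n(n+1)/4 = 10*11/4 = 27.5.
        Tie groups: |d|=1 (t=2), |d|=7 (t=2); sum(t^3 - t) = 12.
        Var[W] = n(n+1)(2n+1)/24 - sum(t^3-t)/48 = 2310/24 - 12/48 = 96.
        z = (W - E[W]) / sqrt(Var[W]) = (21.5 - 27.5) / 9.7980 = -0.6124.
        Two-sided p = 2*Phi(z) = 0.540291.
Step 6: alpha = 0.1. fail to reject H0.

W+ = 21.5, W- = 33.5, W = min = 21.5, p = 0.540291, fail to reject H0.


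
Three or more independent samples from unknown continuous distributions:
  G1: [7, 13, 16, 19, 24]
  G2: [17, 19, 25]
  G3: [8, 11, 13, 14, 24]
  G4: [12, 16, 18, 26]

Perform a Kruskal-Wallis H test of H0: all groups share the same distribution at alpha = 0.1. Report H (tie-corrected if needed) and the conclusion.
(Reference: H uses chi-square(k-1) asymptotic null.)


Step 1: Combine all N = 17 observations and assign midranks.
sorted (value, group, rank): (7,G1,1), (8,G3,2), (11,G3,3), (12,G4,4), (13,G1,5.5), (13,G3,5.5), (14,G3,7), (16,G1,8.5), (16,G4,8.5), (17,G2,10), (18,G4,11), (19,G1,12.5), (19,G2,12.5), (24,G1,14.5), (24,G3,14.5), (25,G2,16), (26,G4,17)
Step 2: Sum ranks within each group.
R_1 = 42 (n_1 = 5)
R_2 = 38.5 (n_2 = 3)
R_3 = 32 (n_3 = 5)
R_4 = 40.5 (n_4 = 4)
Step 3: H = 12/(N(N+1)) * sum(R_i^2/n_i) - 3(N+1)
     = 12/(17*18) * (42^2/5 + 38.5^2/3 + 32^2/5 + 40.5^2/4) - 3*18
     = 0.039216 * 1461.75 - 54
     = 3.323366.
Step 4: Ties present; correction factor C = 1 - 24/(17^3 - 17) = 0.995098. Corrected H = 3.323366 / 0.995098 = 3.339737.
Step 5: Under H0, H ~ chi^2(3); p-value = 0.342150.
Step 6: alpha = 0.1. fail to reject H0.

H = 3.3397, df = 3, p = 0.342150, fail to reject H0.


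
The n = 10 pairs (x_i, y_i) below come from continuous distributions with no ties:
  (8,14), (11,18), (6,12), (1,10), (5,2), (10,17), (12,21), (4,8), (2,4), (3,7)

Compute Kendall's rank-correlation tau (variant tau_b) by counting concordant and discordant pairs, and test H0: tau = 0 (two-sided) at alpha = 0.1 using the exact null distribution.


Step 1: Enumerate the 45 unordered pairs (i,j) with i<j and classify each by sign(x_j-x_i) * sign(y_j-y_i).
  (1,2):dx=+3,dy=+4->C; (1,3):dx=-2,dy=-2->C; (1,4):dx=-7,dy=-4->C; (1,5):dx=-3,dy=-12->C
  (1,6):dx=+2,dy=+3->C; (1,7):dx=+4,dy=+7->C; (1,8):dx=-4,dy=-6->C; (1,9):dx=-6,dy=-10->C
  (1,10):dx=-5,dy=-7->C; (2,3):dx=-5,dy=-6->C; (2,4):dx=-10,dy=-8->C; (2,5):dx=-6,dy=-16->C
  (2,6):dx=-1,dy=-1->C; (2,7):dx=+1,dy=+3->C; (2,8):dx=-7,dy=-10->C; (2,9):dx=-9,dy=-14->C
  (2,10):dx=-8,dy=-11->C; (3,4):dx=-5,dy=-2->C; (3,5):dx=-1,dy=-10->C; (3,6):dx=+4,dy=+5->C
  (3,7):dx=+6,dy=+9->C; (3,8):dx=-2,dy=-4->C; (3,9):dx=-4,dy=-8->C; (3,10):dx=-3,dy=-5->C
  (4,5):dx=+4,dy=-8->D; (4,6):dx=+9,dy=+7->C; (4,7):dx=+11,dy=+11->C; (4,8):dx=+3,dy=-2->D
  (4,9):dx=+1,dy=-6->D; (4,10):dx=+2,dy=-3->D; (5,6):dx=+5,dy=+15->C; (5,7):dx=+7,dy=+19->C
  (5,8):dx=-1,dy=+6->D; (5,9):dx=-3,dy=+2->D; (5,10):dx=-2,dy=+5->D; (6,7):dx=+2,dy=+4->C
  (6,8):dx=-6,dy=-9->C; (6,9):dx=-8,dy=-13->C; (6,10):dx=-7,dy=-10->C; (7,8):dx=-8,dy=-13->C
  (7,9):dx=-10,dy=-17->C; (7,10):dx=-9,dy=-14->C; (8,9):dx=-2,dy=-4->C; (8,10):dx=-1,dy=-1->C
  (9,10):dx=+1,dy=+3->C
Step 2: C = 38, D = 7, total pairs = 45.
Step 3: tau = (C - D)/(n(n-1)/2) = (38 - 7)/45 = 0.688889.
Step 4: Exact two-sided p-value (enumerate n! = 3628800 permutations of y under H0): p = 0.004687.
Step 5: alpha = 0.1. reject H0.

tau_b = 0.6889 (C=38, D=7), p = 0.004687, reject H0.


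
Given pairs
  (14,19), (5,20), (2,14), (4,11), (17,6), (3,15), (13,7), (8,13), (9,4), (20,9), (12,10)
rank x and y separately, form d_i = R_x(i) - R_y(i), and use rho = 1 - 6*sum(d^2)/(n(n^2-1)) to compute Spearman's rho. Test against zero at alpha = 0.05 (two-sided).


Step 1: Rank x and y separately (midranks; no ties here).
rank(x): 14->9, 5->4, 2->1, 4->3, 17->10, 3->2, 13->8, 8->5, 9->6, 20->11, 12->7
rank(y): 19->10, 20->11, 14->8, 11->6, 6->2, 15->9, 7->3, 13->7, 4->1, 9->4, 10->5
Step 2: d_i = R_x(i) - R_y(i); compute d_i^2.
  (9-10)^2=1, (4-11)^2=49, (1-8)^2=49, (3-6)^2=9, (10-2)^2=64, (2-9)^2=49, (8-3)^2=25, (5-7)^2=4, (6-1)^2=25, (11-4)^2=49, (7-5)^2=4
sum(d^2) = 328.
Step 3: rho = 1 - 6*328 / (11*(11^2 - 1)) = 1 - 1968/1320 = -0.490909.
Step 4: Under H0, t = rho * sqrt((n-2)/(1-rho^2)) = -1.6904 ~ t(9).
Step 5: Two-sided p-value from the t-distribution with 9 df = 0.125204.
Step 6: alpha = 0.05. fail to reject H0.

rho = -0.4909, p = 0.125204, fail to reject H0 at alpha = 0.05.


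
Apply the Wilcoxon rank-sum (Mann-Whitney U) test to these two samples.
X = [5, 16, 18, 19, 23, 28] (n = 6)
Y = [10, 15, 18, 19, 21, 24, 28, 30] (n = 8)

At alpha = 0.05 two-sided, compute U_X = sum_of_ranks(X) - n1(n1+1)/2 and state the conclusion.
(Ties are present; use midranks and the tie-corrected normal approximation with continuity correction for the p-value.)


Step 1: Combine and sort all 14 observations; assign midranks.
sorted (value, group): (5,X), (10,Y), (15,Y), (16,X), (18,X), (18,Y), (19,X), (19,Y), (21,Y), (23,X), (24,Y), (28,X), (28,Y), (30,Y)
ranks: 5->1, 10->2, 15->3, 16->4, 18->5.5, 18->5.5, 19->7.5, 19->7.5, 21->9, 23->10, 24->11, 28->12.5, 28->12.5, 30->14
Step 2: Rank sum for X: R1 = 1 + 4 + 5.5 + 7.5 + 10 + 12.5 = 40.5.
Step 3: U_X = R1 - n1(n1+1)/2 = 40.5 - 6*7/2 = 40.5 - 21 = 19.5.
       U_Y = n1*n2 - U_X = 48 - 19.5 = 28.5.
Step 4: Ties are present, so use the tie-corrected normal approximation (with continuity correction) for the p-value.
Step 5: p-value = 0.604382; compare to alpha = 0.05. fail to reject H0.

U_X = 19.5, p = 0.604382, fail to reject H0 at alpha = 0.05.


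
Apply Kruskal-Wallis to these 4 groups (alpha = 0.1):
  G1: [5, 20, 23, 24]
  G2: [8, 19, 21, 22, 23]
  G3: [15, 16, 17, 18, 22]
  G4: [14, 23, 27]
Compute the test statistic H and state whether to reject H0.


Step 1: Combine all N = 17 observations and assign midranks.
sorted (value, group, rank): (5,G1,1), (8,G2,2), (14,G4,3), (15,G3,4), (16,G3,5), (17,G3,6), (18,G3,7), (19,G2,8), (20,G1,9), (21,G2,10), (22,G2,11.5), (22,G3,11.5), (23,G1,14), (23,G2,14), (23,G4,14), (24,G1,16), (27,G4,17)
Step 2: Sum ranks within each group.
R_1 = 40 (n_1 = 4)
R_2 = 45.5 (n_2 = 5)
R_3 = 33.5 (n_3 = 5)
R_4 = 34 (n_4 = 3)
Step 3: H = 12/(N(N+1)) * sum(R_i^2/n_i) - 3(N+1)
     = 12/(17*18) * (40^2/4 + 45.5^2/5 + 33.5^2/5 + 34^2/3) - 3*18
     = 0.039216 * 1423.83 - 54
     = 1.836601.
Step 4: Ties present; correction factor C = 1 - 30/(17^3 - 17) = 0.993873. Corrected H = 1.836601 / 0.993873 = 1.847924.
Step 5: Under H0, H ~ chi^2(3); p-value = 0.604562.
Step 6: alpha = 0.1. fail to reject H0.

H = 1.8479, df = 3, p = 0.604562, fail to reject H0.


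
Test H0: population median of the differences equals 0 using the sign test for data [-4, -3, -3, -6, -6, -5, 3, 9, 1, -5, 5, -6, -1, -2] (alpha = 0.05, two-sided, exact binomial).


Step 1: Discard zero differences. Original n = 14; n_eff = number of nonzero differences = 14.
Nonzero differences (with sign): -4, -3, -3, -6, -6, -5, +3, +9, +1, -5, +5, -6, -1, -2
Step 2: Count signs: positive = 4, negative = 10.
Step 3: Under H0: P(positive) = 0.5, so the number of positives S ~ Bin(14, 0.5).
Step 4: Two-sided exact p-value = sum of Bin(14,0.5) probabilities at or below the observed probability = 0.179565.
Step 5: alpha = 0.05. fail to reject H0.

n_eff = 14, pos = 4, neg = 10, p = 0.179565, fail to reject H0.


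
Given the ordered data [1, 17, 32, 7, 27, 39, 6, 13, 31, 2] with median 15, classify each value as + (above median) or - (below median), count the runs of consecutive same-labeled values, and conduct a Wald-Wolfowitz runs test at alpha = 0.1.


Step 1: Compute median = 15; label A = above, B = below.
Labels in order: BAABAABBAB  (n_A = 5, n_B = 5)
Step 2: Count runs R = 7.
Step 3: Under H0 (random ordering), E[R] = 2*n_A*n_B/(n_A+n_B) + 1 = 2*5*5/10 + 1 = 6.0000.
        Var[R] = 2*n_A*n_B*(2*n_A*n_B - n_A - n_B) / ((n_A+n_B)^2 * (n_A+n_B-1)) = 2000/900 = 2.2222.
        SD[R] = 1.4907.
Step 4: Continuity-corrected z = (R - 0.5 - E[R]) / SD[R] = (7 - 0.5 - 6.0000) / 1.4907 = 0.3354.
Step 5: Two-sided p-value via normal approximation = 2*(1 - Phi(|z|)) = 0.737316.
Step 6: alpha = 0.1. fail to reject H0.

R = 7, z = 0.3354, p = 0.737316, fail to reject H0.


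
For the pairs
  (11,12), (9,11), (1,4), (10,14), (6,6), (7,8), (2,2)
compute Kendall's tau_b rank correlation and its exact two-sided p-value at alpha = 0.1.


Step 1: Enumerate the 21 unordered pairs (i,j) with i<j and classify each by sign(x_j-x_i) * sign(y_j-y_i).
  (1,2):dx=-2,dy=-1->C; (1,3):dx=-10,dy=-8->C; (1,4):dx=-1,dy=+2->D; (1,5):dx=-5,dy=-6->C
  (1,6):dx=-4,dy=-4->C; (1,7):dx=-9,dy=-10->C; (2,3):dx=-8,dy=-7->C; (2,4):dx=+1,dy=+3->C
  (2,5):dx=-3,dy=-5->C; (2,6):dx=-2,dy=-3->C; (2,7):dx=-7,dy=-9->C; (3,4):dx=+9,dy=+10->C
  (3,5):dx=+5,dy=+2->C; (3,6):dx=+6,dy=+4->C; (3,7):dx=+1,dy=-2->D; (4,5):dx=-4,dy=-8->C
  (4,6):dx=-3,dy=-6->C; (4,7):dx=-8,dy=-12->C; (5,6):dx=+1,dy=+2->C; (5,7):dx=-4,dy=-4->C
  (6,7):dx=-5,dy=-6->C
Step 2: C = 19, D = 2, total pairs = 21.
Step 3: tau = (C - D)/(n(n-1)/2) = (19 - 2)/21 = 0.809524.
Step 4: Exact two-sided p-value (enumerate n! = 5040 permutations of y under H0): p = 0.010714.
Step 5: alpha = 0.1. reject H0.

tau_b = 0.8095 (C=19, D=2), p = 0.010714, reject H0.


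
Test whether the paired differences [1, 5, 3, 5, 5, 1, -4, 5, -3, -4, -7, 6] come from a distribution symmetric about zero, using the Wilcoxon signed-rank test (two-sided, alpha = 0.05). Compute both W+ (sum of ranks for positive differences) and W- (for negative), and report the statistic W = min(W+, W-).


Step 1: Drop any zero differences (none here) and take |d_i|.
|d| = [1, 5, 3, 5, 5, 1, 4, 5, 3, 4, 7, 6]
Step 2: Midrank |d_i| (ties get averaged ranks).
ranks: |1|->1.5, |5|->8.5, |3|->3.5, |5|->8.5, |5|->8.5, |1|->1.5, |4|->5.5, |5|->8.5, |3|->3.5, |4|->5.5, |7|->12, |6|->11
Step 3: Attach original signs; sum ranks with positive sign and with negative sign.
W+ = 1.5 + 8.5 + 3.5 + 8.5 + 8.5 + 1.5 + 8.5 + 11 = 51.5
W- = 5.5 + 3.5 + 5.5 + 12 = 26.5
(Check: W+ + W- = 78 should equal n(n+1)/2 = 78.)
Step 4: Test statistic W = min(W+, W-) = 26.5.
Step 5: Ties in |d|, so use the tie-corrected normal approximation.
        E[W] = n(n+1)/4 = 12*13/4 = 39.
        Tie groups: |d|=1 (t=2), |d|=3 (t=2), |d|=4 (t=2), |d|=5 (t=4); sum(t^3 - t) = 78.
        Var[W] = n(n+1)(2n+1)/24 - sum(t^3-t)/48 = 3900/24 - 78/48 = 160.875.
        z = (W - E[W]) / sqrt(Var[W]) = (26.5 - 39) / 12.6837 = -0.9855.
        Two-sided p = 2*Phi(z) = 0.324368.
Step 6: alpha = 0.05. fail to reject H0.

W+ = 51.5, W- = 26.5, W = min = 26.5, p = 0.324368, fail to reject H0.
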